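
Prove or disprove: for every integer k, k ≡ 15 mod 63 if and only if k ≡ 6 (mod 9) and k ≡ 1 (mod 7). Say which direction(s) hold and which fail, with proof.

Both directions hold.

Converse. If k ≡ 6 (mod 9) and k ≡ 1 (mod 7), then by the Chinese remainder theorem k ≡ 15 (mod 63). This is exactly k ≡ 15 (mod 63).

Forward direction. Suppose k ≡ 15 (mod 63); write k = 63j + 15. Since 9 ∣ 63, reducing mod 9 gives k ≡ 15 ≡ 6 (mod 9); since 7 ∣ 63, reducing mod 7 gives k ≡ 15 ≡ 1 (mod 7).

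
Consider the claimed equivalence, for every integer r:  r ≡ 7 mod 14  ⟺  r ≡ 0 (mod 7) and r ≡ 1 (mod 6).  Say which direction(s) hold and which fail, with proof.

(⇒) This fails: r = 35 gives 35 ≡ 7 (mod 14) but 35 ≡ 5 (mod 6), so the conjunction on the right does not hold.

(⇐) Conversely, if r ≡ 0 (mod 7) and r ≡ 1 (mod 6), then by the Chinese remainder theorem r ≡ 7 (mod 42). Since 7 ≡ 7 (mod 14) and 14 ∣ 42, we get r ≡ 7 (mod 14).

Only the converse holds.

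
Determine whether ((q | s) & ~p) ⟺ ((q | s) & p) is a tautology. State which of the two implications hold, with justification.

Neither direction holds.

(⇒) This fails. Under q = T, s = F, p = F, the left side is true but the right side is false.

(⇐) This fails. Under q = T, s = F, p = T, the left side is false but the right side is true.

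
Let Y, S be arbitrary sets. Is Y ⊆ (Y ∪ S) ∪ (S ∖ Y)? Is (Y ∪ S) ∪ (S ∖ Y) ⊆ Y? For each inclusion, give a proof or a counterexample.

(⊆) holds; (⊇) fails.

Forward inclusion. Let x ∈ Y. Then either x ∈ Y and x ∉ S; or x ∈ Y ∩ S. In each case x ∈ (Y ∪ S) ∪ (S ∖ Y), so Y ⊆ (Y ∪ S) ∪ (S ∖ Y).

Reverse inclusion. This inclusion fails. Take Y = ∅, S = {1}; then 1 ∈ (Y ∪ S) ∪ (S ∖ Y) but 1 ∉ Y.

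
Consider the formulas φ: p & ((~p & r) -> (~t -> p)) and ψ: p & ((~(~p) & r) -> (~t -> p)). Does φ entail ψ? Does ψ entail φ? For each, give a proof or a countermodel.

Both implications hold.

[⇐] Assume the antecedent. If r is true, the antecedent forces (r = T, t = F, p = T) or (r = T, t = T, p = T), and p & ((~p & r) -> (~t -> p)) holds there. If r is false, the antecedent forces (r = F, t = F, p = T) or (r = F, t = T, p = T), and p & ((~p & r) -> (~t -> p)) holds there. Either way p & ((~p & r) -> (~t -> p)) holds.

[⇒] Assume the antecedent. If r is true, the antecedent forces (r = T, t = F, p = T) or (r = T, t = T, p = T), and p & ((~(~p) & r) -> (~t -> p)) holds there. If r is false, the antecedent forces (r = F, t = F, p = T) or (r = F, t = T, p = T), and p & ((~(~p) & r) -> (~t -> p)) holds there. Either way p & ((~(~p) & r) -> (~t -> p)) holds.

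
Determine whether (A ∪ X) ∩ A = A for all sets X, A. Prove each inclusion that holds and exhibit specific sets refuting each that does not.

Both inclusions hold; the sets are equal.

Forward inclusion. Let x ∈ (A ∪ X) ∩ A. Then either x ∈ A and x ∉ X; or x ∈ X ∩ A. In each case x ∈ A, so (A ∪ X) ∩ A ⊆ A.

Reverse inclusion. Let x ∈ A. Then either x ∈ A and x ∉ X; or x ∈ X ∩ A. In each case x ∈ (A ∪ X) ∩ A, so A ⊆ (A ∪ X) ∩ A.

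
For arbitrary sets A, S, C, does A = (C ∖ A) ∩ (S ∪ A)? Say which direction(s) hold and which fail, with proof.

(⊆) fails and (⊇) fails.

(⟹) This inclusion fails. Take A = {1}, S = ∅, C = ∅; then 1 ∈ A but 1 ∉ (C ∖ A) ∩ (S ∪ A).

(⟸) This inclusion fails. Take A = ∅, S = {1}, C = {1}; then 1 ∈ (C ∖ A) ∩ (S ∪ A) but 1 ∉ A.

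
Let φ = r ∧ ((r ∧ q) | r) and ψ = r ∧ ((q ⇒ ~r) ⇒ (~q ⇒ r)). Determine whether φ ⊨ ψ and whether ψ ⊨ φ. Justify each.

Both implications hold.

(⇒) Assume the antecedent. If q is true, the antecedent forces (q = T, r = T), and r ∧ ((q ⇒ ~r) ⇒ (~q ⇒ r)) holds there. If q is false, the antecedent forces (q = F, r = T), and r ∧ ((q ⇒ ~r) ⇒ (~q ⇒ r)) holds there. Either way r ∧ ((q ⇒ ~r) ⇒ (~q ⇒ r)) holds.

(⇐) Assume the antecedent. If q is true, the antecedent forces (q = T, r = T), and r ∧ ((r ∧ q) | r) holds there. If q is false, the antecedent forces (q = F, r = T), and r ∧ ((r ∧ q) | r) holds there. Either way r ∧ ((r ∧ q) | r) holds.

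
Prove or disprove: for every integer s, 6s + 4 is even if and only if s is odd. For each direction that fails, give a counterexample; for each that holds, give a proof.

(⟸) Suppose s is odd. Since 6 is even, 6s is even for every s, so 6s + 4 has the same parity as 4, which is even. Hence 6s + 4 is even.

(⟹) This fails: take s = 4. Then 6s + 4 = 28, which is even, yet s = 4 is even, not odd.

(⇒) fails; (⇐) holds.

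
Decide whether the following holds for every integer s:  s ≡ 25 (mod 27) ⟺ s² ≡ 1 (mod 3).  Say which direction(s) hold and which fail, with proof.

Not equivalent: only (⇒) holds.

Forward direction. Suppose s ≡ 25 (mod 27). Then s² ≡ 25² = 625 (mod 27), and since 3 ∣ 27, also s² ≡ 1 (mod 3).

Converse. This fails: take s = 1. Then 1² = 1 ≡ 1 (mod 3), yet 1 ≡ 1 (mod 27), not 25.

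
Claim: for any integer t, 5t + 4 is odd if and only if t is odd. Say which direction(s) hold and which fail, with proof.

(→) Suppose 5t + 4 is odd. Since 5 is odd, 5t and t have the same parity, so 5t + 4 ≡ t + 4 (mod 2). As 4 is even, 5t + 4 is odd exactly when t is odd. Thus t is odd.

(←) Conversely, suppose t is odd; write t = 2j + 1. Then 5t + 4 = 5·(2j + 1) + 4 = 2·5j + 9, which is odd.

Both directions hold; the statement is true.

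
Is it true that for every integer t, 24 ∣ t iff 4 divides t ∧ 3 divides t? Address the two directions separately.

Only the forward implication holds.

(⟹) If 24 ∣ t, write t = 24q. Since 24 = 6·4, t = 4·(6q), so 4 ∣ t; and since 24 = 8·3, t = 3·(8q), so 3 ∣ t.

(⟸) This fails: take t = 12. Both 4 ∣ 12 and 3 ∣ 12, yet 12 is not a multiple of 24 (since 12 = 0·24 + 12), so 24 ∤ 12.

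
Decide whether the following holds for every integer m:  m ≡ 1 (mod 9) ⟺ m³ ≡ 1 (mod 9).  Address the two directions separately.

Only the forward implication holds.

Forward direction. Suppose m ≡ 1 (mod 9). Write m = 9j + 1. Then (9j + 1)³ = 729j³ + 243j² + 27j + 1 = 9(81j³ + 27j² + 3j) + 1, so m³ ≡ 1 (mod 9).

Converse. This fails: take m = 4. Then 4³ = 64 ≡ 1 (mod 9), yet 4 ≡ 4 (mod 9), not 1.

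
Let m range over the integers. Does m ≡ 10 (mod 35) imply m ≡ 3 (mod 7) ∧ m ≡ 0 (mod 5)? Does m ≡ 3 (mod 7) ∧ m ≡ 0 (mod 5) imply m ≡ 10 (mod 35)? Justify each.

(⟹) Suppose m ≡ 10 (mod 35); write m = 35j + 10. Since 7 ∣ 35, reducing mod 7 gives m ≡ 10 ≡ 3 (mod 7); since 5 ∣ 35, reducing mod 5 gives m ≡ 10 ≡ 0 (mod 5).

(⟸) Conversely, if m ≡ 3 (mod 7) and m ≡ 0 (mod 5), then by the Chinese remainder theorem m ≡ 10 (mod 35). This is exactly m ≡ 10 (mod 35).

Both implications hold.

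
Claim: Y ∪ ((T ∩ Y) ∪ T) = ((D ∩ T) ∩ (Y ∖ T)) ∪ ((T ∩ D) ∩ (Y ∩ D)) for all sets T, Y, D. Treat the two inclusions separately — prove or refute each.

(⟹) This inclusion fails. Take T = {1}, Y = ∅, D = ∅; then 1 ∈ Y ∪ ((T ∩ Y) ∪ T) but 1 ∉ ((D ∩ T) ∩ (Y ∖ T)) ∪ ((T ∩ D) ∩ (Y ∩ D)).

(⟸) Let x ∈ ((D ∩ T) ∩ (Y ∖ T)) ∪ ((T ∩ D) ∩ (Y ∩ D)). Then x ∈ T ∩ Y ∩ D, from which x ∈ Y ∪ ((T ∩ Y) ∪ T).

Only the reverse inclusion holds.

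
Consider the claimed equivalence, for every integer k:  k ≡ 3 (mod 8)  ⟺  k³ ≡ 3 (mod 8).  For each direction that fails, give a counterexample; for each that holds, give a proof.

Equivalent; both directions hold.

(⟹) Suppose k ≡ 3 (mod 8). Write k = 8j + 3. Then (8j + 3)³ = 512j³ + 576j² + 216j + 27 = 8(64j³ + 72j² + 27j + 3) + 3, so k³ ≡ 3 (mod 8).

(⟸) For the converse, argue contrapositively. If k ≢ 3 (mod 8), then k is congruent to one of 0, 1, 2, 4, 5, 6, 7 modulo 8, and these give k³ ≡ 0, 1, 0, 0, 5, 0, 7 respectively — never 3.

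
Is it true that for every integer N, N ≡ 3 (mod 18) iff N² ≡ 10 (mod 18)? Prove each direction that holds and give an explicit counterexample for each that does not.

(⇒) fails and (⇐) fails.

(⟹) This fails: take N = 3. Then 3 ≡ 3 (mod 18), but 3² = 9 ≡ 9 (mod 18), not 10.

(⟸) This fails: take N = 8. Then 8² = 64 ≡ 10 (mod 18), yet 8 ≡ 8 (mod 18), not 3.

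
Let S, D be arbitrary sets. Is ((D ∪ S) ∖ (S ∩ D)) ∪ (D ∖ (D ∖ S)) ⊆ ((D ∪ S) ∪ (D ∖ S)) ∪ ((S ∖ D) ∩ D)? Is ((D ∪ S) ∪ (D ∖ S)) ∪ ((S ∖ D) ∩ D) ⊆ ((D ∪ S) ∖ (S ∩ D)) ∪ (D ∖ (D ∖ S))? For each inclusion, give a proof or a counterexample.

Both inclusions hold.

(⟹) Let x ∈ ((D ∪ S) ∖ (S ∩ D)) ∪ (D ∖ (D ∖ S)). Then either x ∈ S and x ∉ D; or x ∈ D and x ∉ S; or x ∈ S ∩ D. In each case x ∈ ((D ∪ S) ∪ (D ∖ S)) ∪ ((S ∖ D) ∩ D), so ((D ∪ S) ∖ (S ∩ D)) ∪ (D ∖ (D ∖ S)) ⊆ ((D ∪ S) ∪ (D ∖ S)) ∪ ((S ∖ D) ∩ D).

(⟸) Let x ∈ ((D ∪ S) ∪ (D ∖ S)) ∪ ((S ∖ D) ∩ D). Then either x ∈ S and x ∉ D; or x ∈ D and x ∉ S; or x ∈ S ∩ D. In each case x ∈ ((D ∪ S) ∖ (S ∩ D)) ∪ (D ∖ (D ∖ S)), so ((D ∪ S) ∪ (D ∖ S)) ∪ ((S ∖ D) ∩ D) ⊆ ((D ∪ S) ∖ (S ∩ D)) ∪ (D ∖ (D ∖ S)).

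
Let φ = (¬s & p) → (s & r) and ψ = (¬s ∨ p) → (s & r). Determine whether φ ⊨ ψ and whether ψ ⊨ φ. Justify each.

(⇒) fails; (⇐) holds.

[⇒] This fails. Under r = F, p = F, s = F, the left side is true but the right side is false.

[⇐] Assume the antecedent. If r is true, the antecedent forces (r = T, p = F, s = T) or (r = T, p = T, s = T), and (¬s & p) → (s & r) holds there. If r is false, the antecedent forces (r = F, p = F, s = T), and (¬s & p) → (s & r) holds there. Either way (¬s & p) → (s & r) holds.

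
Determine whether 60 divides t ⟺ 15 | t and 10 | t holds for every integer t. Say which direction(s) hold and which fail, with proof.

Not equivalent: only (⇒) holds.

(⇒) If 60 ∣ t, write t = 60q. Since 60 = 4·15, t = 15·(4q), so 15 ∣ t; and since 60 = 6·10, t = 10·(6q), so 10 ∣ t.

(⇐) This fails: take t = 30. Both 15 ∣ 30 and 10 ∣ 30, yet 30 is not a multiple of 60 (since 30 = 0·60 + 30), so 60 ∤ 30.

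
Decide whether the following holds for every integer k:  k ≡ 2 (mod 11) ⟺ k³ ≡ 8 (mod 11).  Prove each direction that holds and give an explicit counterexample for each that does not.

The biconditional holds.

Forward direction. Suppose k ≡ 2 (mod 11). Write k = 11j + 2. Then (11j + 2)³ = 1331j³ + 726j² + 132j + 8 = 11(121j³ + 66j² + 12j) + 8, so k³ ≡ 8 (mod 11).

Converse. For the converse, argue contrapositively. If k ≢ 2 (mod 11), then k is congruent to one of 0, 1, 3, 4, 5, 6, 7, 8, 9, 10 modulo 11, and these give k³ ≡ 0, 1, 5, 9, 4, 7, 2, 6, 3, 10 respectively — never 8.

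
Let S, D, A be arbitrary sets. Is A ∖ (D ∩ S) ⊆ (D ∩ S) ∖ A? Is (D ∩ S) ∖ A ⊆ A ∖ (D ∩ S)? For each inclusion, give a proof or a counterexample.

Neither inclusion holds.

(⟹) This inclusion fails. Take S = ∅, D = ∅, A = {1}; then 1 ∈ A ∖ (D ∩ S) but 1 ∉ (D ∩ S) ∖ A.

(⟸) This inclusion fails. Take S = {1}, D = {1}, A = ∅; then 1 ∈ (D ∩ S) ∖ A but 1 ∉ A ∖ (D ∩ S).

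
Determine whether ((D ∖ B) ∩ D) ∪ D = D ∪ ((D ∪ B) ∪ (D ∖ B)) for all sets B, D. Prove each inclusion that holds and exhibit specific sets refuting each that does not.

Forward inclusion. Let x ∈ ((D ∖ B) ∩ D) ∪ D. Then either x ∈ D and x ∉ B; or x ∈ B ∩ D. In each case x ∈ D ∪ ((D ∪ B) ∪ (D ∖ B)), so ((D ∖ B) ∩ D) ∪ D ⊆ D ∪ ((D ∪ B) ∪ (D ∖ B)).

Reverse inclusion. This inclusion fails. Take B = {1}, D = ∅; then 1 ∈ D ∪ ((D ∪ B) ∪ (D ∖ B)) but 1 ∉ ((D ∖ B) ∩ D) ∪ D.

The sets are not equal: only the forward inclusion holds.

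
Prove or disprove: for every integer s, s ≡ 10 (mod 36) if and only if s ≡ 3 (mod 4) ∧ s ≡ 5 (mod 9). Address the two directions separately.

Neither implication holds.

(⟹) This fails: s = 10 gives 10 ≡ 10 (mod 36) but 10 ≡ 2 (mod 4), so the conjunction on the right does not hold.

(⟸) This fails: s = 23 satisfies both congruences on the right (23 ≡ 3 mod 4 and 23 ≡ 5 mod 9) yet 23 ≡ 23 (mod 36), not 10.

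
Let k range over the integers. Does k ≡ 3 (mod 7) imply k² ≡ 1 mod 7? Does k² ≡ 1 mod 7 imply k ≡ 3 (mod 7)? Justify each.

Neither implication holds.

(⇒) This fails: take k = 3. Then 3 ≡ 3 (mod 7), but 3² = 9 ≡ 2 (mod 7), not 1.

(⇐) This fails: take k = 1. Then 1² = 1 ≡ 1 (mod 7), yet 1 ≡ 1 (mod 7), not 3.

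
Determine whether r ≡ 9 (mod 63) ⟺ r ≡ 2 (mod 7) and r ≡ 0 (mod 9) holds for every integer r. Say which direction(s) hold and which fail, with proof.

[⇒] Suppose r ≡ 9 (mod 63); write r = 63j + 9. Since 7 ∣ 63, reducing mod 7 gives r ≡ 9 ≡ 2 (mod 7); since 9 ∣ 63, reducing mod 9 gives r ≡ 9 ≡ 0 (mod 9).

[⇐] Conversely, if r ≡ 2 (mod 7) and r ≡ 0 (mod 9), then by the Chinese remainder theorem r ≡ 9 (mod 63). This is exactly r ≡ 9 (mod 63).

Both directions hold.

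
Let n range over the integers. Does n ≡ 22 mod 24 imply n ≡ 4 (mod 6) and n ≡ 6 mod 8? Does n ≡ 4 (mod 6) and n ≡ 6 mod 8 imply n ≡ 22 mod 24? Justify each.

Both directions hold; the statement is true.

Forward direction. Suppose n ≡ 22 (mod 24); write n = 24j + 22. Since 6 ∣ 24, reducing mod 6 gives n ≡ 22 ≡ 4 (mod 6); since 8 ∣ 24, reducing mod 8 gives n ≡ 22 ≡ 6 (mod 8).

Converse. If n ≡ 4 (mod 6) and n ≡ 6 (mod 8), then by the Chinese remainder theorem n ≡ 22 (mod 24). This is exactly n ≡ 22 (mod 24).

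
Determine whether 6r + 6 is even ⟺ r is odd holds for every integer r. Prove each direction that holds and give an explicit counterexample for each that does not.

[⇒] This fails: take r = 6. Then 6r + 6 = 42, which is even, yet r = 6 is even, not odd.

[⇐] Suppose r is odd. Since 6 is even, 6r is even for every r, so 6r + 6 has the same parity as 6, which is even. Hence 6r + 6 is even.

The forward direction fails; the converse holds.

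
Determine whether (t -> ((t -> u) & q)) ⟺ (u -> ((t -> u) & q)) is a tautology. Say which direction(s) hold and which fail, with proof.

Forward direction. This fails. Under t = F, u = T, q = F, the left side is true but the right side is false.

Converse. This fails. Under t = T, u = F, q = F, the left side is false but the right side is true.

Neither direction holds.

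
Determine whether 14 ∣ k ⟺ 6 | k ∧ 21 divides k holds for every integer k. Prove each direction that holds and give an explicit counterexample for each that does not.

(⇒) fails; (⇐) holds.

(⟹) This fails: take k = 14. Certainly 14 ∣ 14, but 6 ∤ 14.

(⟸) Suppose 6 ∣ k and 21 ∣ k. Any common multiple of 6 and 21 is a multiple of their lcm; here lcm(6, 21) = 6·21/gcd(6, 21) = 126/3 = 42, so 42 ∣ k. Since 14 ∣ 42, it follows that 14 ∣ k.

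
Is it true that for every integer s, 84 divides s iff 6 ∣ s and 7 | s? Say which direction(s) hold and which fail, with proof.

(→) If 84 ∣ s, write s = 84q. Since 84 = 14·6, s = 6·(14q), so 6 ∣ s; and since 84 = 12·7, s = 7·(12q), so 7 ∣ s.

(←) This fails: take s = 42. Both 6 ∣ 42 and 7 ∣ 42, yet 42 is not a multiple of 84 (since 42 = 0·84 + 42), so 84 ∤ 42.

The forward direction holds; the converse fails.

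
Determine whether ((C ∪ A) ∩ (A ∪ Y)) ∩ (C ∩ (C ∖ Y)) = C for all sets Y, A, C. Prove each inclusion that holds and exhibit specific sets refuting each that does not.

Only the forward inclusion holds.

(⟹) Let x ∈ ((C ∪ A) ∩ (A ∪ Y)) ∩ (C ∩ (C ∖ Y)). Then x ∈ A ∩ C and x ∉ Y, from which x ∈ C.

(⟸) This inclusion fails. Take Y = ∅, A = ∅, C = {1}; then 1 ∈ C but 1 ∉ ((C ∪ A) ∩ (A ∪ Y)) ∩ (C ∩ (C ∖ Y)).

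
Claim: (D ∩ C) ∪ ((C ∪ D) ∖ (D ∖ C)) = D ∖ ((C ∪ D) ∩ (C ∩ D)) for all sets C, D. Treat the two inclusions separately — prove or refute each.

Forward inclusion. This inclusion fails. Take C = {1}, D = ∅; then 1 ∈ (D ∩ C) ∪ ((C ∪ D) ∖ (D ∖ C)) but 1 ∉ D ∖ ((C ∪ D) ∩ (C ∩ D)).

Reverse inclusion. This inclusion fails. Take C = ∅, D = {1}; then 1 ∈ D ∖ ((C ∪ D) ∩ (C ∩ D)) but 1 ∉ (D ∩ C) ∪ ((C ∪ D) ∖ (D ∖ C)).

(⊆) fails and (⊇) fails.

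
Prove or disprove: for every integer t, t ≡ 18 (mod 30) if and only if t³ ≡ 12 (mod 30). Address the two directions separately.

The biconditional holds.

Forward direction. Suppose t ≡ 18 (mod 30). Write t = 30j + 18. Then (30j + 18)³ = 27000j³ + 48600j² + 29160j + 5832 = 30(900j³ + 1620j² + 972j + 194) + 12, so t³ ≡ 12 (mod 30).

Converse. Suppose t³ ≡ 12 (mod 30). The only residue r in {0, …, 29} with r³ ≡ 12 (mod 30) is r = 18, so t ≡ 18 (mod 30).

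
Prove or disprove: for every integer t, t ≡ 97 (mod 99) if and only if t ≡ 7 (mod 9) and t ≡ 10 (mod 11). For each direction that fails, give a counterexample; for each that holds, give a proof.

(⟹) This fails: t = 97 gives 97 ≡ 97 (mod 99) but 97 ≡ 9 (mod 11), so the conjunction on the right does not hold.

(⟸) This fails: t = 43 satisfies both congruences on the right (43 ≡ 7 mod 9 and 43 ≡ 10 mod 11) yet 43 ≡ 43 (mod 99), not 97.

Neither direction holds.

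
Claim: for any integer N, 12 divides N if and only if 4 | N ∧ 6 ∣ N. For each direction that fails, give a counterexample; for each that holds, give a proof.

(⟹) If 12 ∣ N, write N = 12q. Since 12 = 3·4, N = 4·(3q), so 4 ∣ N; and since 12 = 2·6, N = 6·(2q), so 6 ∣ N.

(⟸) Suppose 4 ∣ N and 6 ∣ N. Any common multiple of 4 and 6 is a multiple of their lcm; here lcm(4, 6) = 4·6/gcd(4, 6) = 24/2 = 12, so 12 ∣ N.

Both implications hold.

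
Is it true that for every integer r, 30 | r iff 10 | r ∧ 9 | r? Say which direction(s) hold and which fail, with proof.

Only the converse holds.

Forward direction. This fails: take r = 30. Certainly 30 ∣ 30, but 9 ∤ 30.

Converse. Suppose 10 ∣ r and 9 ∣ r. Any common multiple of 10 and 9 is a multiple of their lcm; here gcd(10, 9) = 1, so lcm(10, 9) = 10·9 = 90, so 90 ∣ r. Since 30 ∣ 90, it follows that 30 ∣ r.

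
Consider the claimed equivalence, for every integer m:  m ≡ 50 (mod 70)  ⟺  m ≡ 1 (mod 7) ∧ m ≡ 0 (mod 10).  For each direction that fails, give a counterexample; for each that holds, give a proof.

Both directions hold.

(⇒) Suppose m ≡ 50 (mod 70); write m = 70j + 50. Since 7 ∣ 70, reducing mod 7 gives m ≡ 50 ≡ 1 (mod 7); since 10 ∣ 70, reducing mod 10 gives m ≡ 50 ≡ 0 (mod 10).

(⇐) Conversely, if m ≡ 1 (mod 7) and m ≡ 0 (mod 10), then by the Chinese remainder theorem m ≡ 50 (mod 70). This is exactly m ≡ 50 (mod 70).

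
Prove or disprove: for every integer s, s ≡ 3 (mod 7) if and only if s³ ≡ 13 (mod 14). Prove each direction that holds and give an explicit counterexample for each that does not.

(⇒) fails and (⇐) fails.

(⟹) This fails: take s = 10. Then 10 ≡ 3 (mod 7), but 10³ = 1000 ≡ 6 (mod 14), not 13.

(⟸) This fails: take s = 5. Then 5³ = 125 ≡ 13 (mod 14), yet 5 ≡ 5 (mod 7), not 3.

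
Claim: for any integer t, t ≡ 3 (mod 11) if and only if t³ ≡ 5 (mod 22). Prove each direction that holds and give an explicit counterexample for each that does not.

Only the reverse direction holds.

(⇐) The residues r modulo 22 with r³ ≡ 5 (mod 22) are exactly {3}, and each is ≡ 3 (mod 11).

(⇒) This fails: take t = 14. Then 14 ≡ 3 (mod 11), but 14³ = 2744 ≡ 16 (mod 22), not 5.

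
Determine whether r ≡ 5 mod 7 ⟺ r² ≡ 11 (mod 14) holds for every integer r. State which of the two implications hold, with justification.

Neither direction holds.

(→) This fails: take r = 12. Then 12 ≡ 5 (mod 7), but 12² = 144 ≡ 4 (mod 14), not 11.

(←) This fails: take r = 9. Then 9² = 81 ≡ 11 (mod 14), yet 9 ≡ 2 (mod 7), not 5.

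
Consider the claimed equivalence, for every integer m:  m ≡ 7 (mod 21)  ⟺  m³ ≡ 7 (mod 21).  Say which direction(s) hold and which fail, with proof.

(→) Suppose m ≡ 7 (mod 21). Write m = 21j + 7. Then (21j + 7)³ = 9261j³ + 9261j² + 3087j + 343 = 21(441j³ + 441j² + 147j + 16) + 7, so m³ ≡ 7 (mod 21).

(←) Conversely, suppose m³ ≡ 7 (mod 21). The only residue r in {0, …, 20} with r³ ≡ 7 (mod 21) is r = 7, so m ≡ 7 (mod 21).

Both directions hold.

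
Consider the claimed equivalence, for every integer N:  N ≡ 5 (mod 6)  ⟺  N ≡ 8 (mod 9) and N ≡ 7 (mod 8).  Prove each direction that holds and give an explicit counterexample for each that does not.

[⇐] If N ≡ 8 (mod 9) and N ≡ 7 (mod 8), then by the Chinese remainder theorem N ≡ 71 (mod 72). Since 71 ≡ 5 (mod 6) and 6 ∣ 72, we get N ≡ 5 (mod 6).

[⇒] This fails: N = 65 gives 65 ≡ 5 (mod 6) but 65 ≡ 2 (mod 9), so the conjunction on the right does not hold.

Only the reverse direction holds.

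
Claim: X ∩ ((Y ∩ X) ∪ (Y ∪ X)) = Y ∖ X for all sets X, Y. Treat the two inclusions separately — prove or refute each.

(⊆) fails and (⊇) fails.

(⊆) This inclusion fails. Take X = {1}, Y = ∅; then 1 ∈ X ∩ ((Y ∩ X) ∪ (Y ∪ X)) but 1 ∉ Y ∖ X.

(⊇) This inclusion fails. Take X = ∅, Y = {1}; then 1 ∈ Y ∖ X but 1 ∉ X ∩ ((Y ∩ X) ∪ (Y ∪ X)).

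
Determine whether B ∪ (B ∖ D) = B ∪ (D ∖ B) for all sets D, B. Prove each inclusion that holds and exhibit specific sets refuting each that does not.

Forward inclusion. Let x ∈ B ∪ (B ∖ D). Then either x ∈ B and x ∉ D; or x ∈ D ∩ B. In each case x ∈ B ∪ (D ∖ B), so B ∪ (B ∖ D) ⊆ B ∪ (D ∖ B).

Reverse inclusion. This inclusion fails. Take D = {1}, B = ∅; then 1 ∈ B ∪ (D ∖ B) but 1 ∉ B ∪ (B ∖ D).

Only the forward inclusion holds.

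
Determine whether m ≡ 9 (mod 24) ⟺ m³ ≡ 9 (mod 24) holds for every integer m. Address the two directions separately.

Equivalent; both directions hold.

(←) Suppose m³ ≡ 9 (mod 24). The only residue r in {0, …, 23} with r³ ≡ 9 (mod 24) is r = 9, so m ≡ 9 (mod 24).

(→) Suppose m ≡ 9 (mod 24). Write m = 24j + 9. Then (24j + 9)³ = 13824j³ + 15552j² + 5832j + 729 = 24(576j³ + 648j² + 243j + 30) + 9, so m³ ≡ 9 (mod 24).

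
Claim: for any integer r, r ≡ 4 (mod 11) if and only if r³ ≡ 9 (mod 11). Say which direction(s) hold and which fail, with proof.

Forward direction. Suppose r ≡ 4 (mod 11). Write r = 11j + 4. Then (11j + 4)³ = 1331j³ + 1452j² + 528j + 64 = 11(121j³ + 132j² + 48j + 5) + 9, so r³ ≡ 9 (mod 11).

Converse. Suppose r³ ≡ 9 (mod 11). The only residue r in {0, …, 10} with r³ ≡ 9 (mod 11) is r = 4, so r ≡ 4 (mod 11).

Equivalent; both directions hold.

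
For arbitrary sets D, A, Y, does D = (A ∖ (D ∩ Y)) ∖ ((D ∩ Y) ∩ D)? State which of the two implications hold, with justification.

Neither inclusion holds.

(⟹) This inclusion fails. Take D = {1}, A = ∅, Y = ∅; then 1 ∈ D but 1 ∉ (A ∖ (D ∩ Y)) ∖ ((D ∩ Y) ∩ D).

(⟸) This inclusion fails. Take D = ∅, A = {1}, Y = ∅; then 1 ∈ (A ∖ (D ∩ Y)) ∖ ((D ∩ Y) ∩ D) but 1 ∉ D.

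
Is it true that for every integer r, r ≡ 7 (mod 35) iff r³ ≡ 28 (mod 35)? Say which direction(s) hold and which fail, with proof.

Both directions hold; the statement is true.

[⇐] Suppose r³ ≡ 28 (mod 35). The only residue r in {0, …, 34} with r³ ≡ 28 (mod 35) is r = 7, so r ≡ 7 (mod 35).

[⇒] Suppose r ≡ 7 (mod 35). Write r = 35j + 7. Then (35j + 7)³ = 42875j³ + 25725j² + 5145j + 343 = 35(1225j³ + 735j² + 147j + 9) + 28, so r³ ≡ 28 (mod 35).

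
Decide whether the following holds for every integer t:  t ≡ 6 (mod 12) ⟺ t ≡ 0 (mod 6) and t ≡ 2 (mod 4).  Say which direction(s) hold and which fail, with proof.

[⇒] Suppose t ≡ 6 (mod 12); write t = 12j + 6. Since 6 ∣ 12, reducing mod 6 gives t ≡ 6 ≡ 0 (mod 6); since 4 ∣ 12, reducing mod 4 gives t ≡ 6 ≡ 2 (mod 4).

[⇐] Conversely, if t ≡ 0 (mod 6) and t ≡ 2 (mod 4), then by the Chinese remainder theorem t ≡ 6 (mod 12). This is exactly t ≡ 6 (mod 12).

Equivalent; both directions hold.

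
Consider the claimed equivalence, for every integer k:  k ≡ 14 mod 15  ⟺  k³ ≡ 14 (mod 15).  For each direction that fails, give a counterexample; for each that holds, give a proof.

Both directions hold.

Converse. Suppose k³ ≡ 14 (mod 15). The only residue r in {0, …, 14} with r³ ≡ 14 (mod 15) is r = 14, so k ≡ 14 (mod 15).

Forward direction. Suppose k ≡ 14 mod 15. Write k = 15j + 14. Then (15j + 14)³ = 3375j³ + 9450j² + 8820j + 2744 = 15(225j³ + 630j² + 588j + 182) + 14, so k³ ≡ 14 (mod 15).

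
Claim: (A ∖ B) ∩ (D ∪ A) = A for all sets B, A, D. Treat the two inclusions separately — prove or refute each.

Forward inclusion. Let x ∈ (A ∖ B) ∩ (D ∪ A). Then either x ∈ A and x ∉ B, D; or x ∈ A ∩ D and x ∉ B. In each case x ∈ A, so (A ∖ B) ∩ (D ∪ A) ⊆ A.

Reverse inclusion. This inclusion fails. Take B = {1}, A = {1}, D = ∅; then 1 ∈ A but 1 ∉ (A ∖ B) ∩ (D ∪ A).

(⊆) holds; (⊇) fails.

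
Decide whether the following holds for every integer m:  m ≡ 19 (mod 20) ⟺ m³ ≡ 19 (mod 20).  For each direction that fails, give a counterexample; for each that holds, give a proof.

Converse. Suppose m³ ≡ 19 (mod 20). The only residue r in {0, …, 19} with r³ ≡ 19 (mod 20) is r = 19, so m ≡ 19 (mod 20).

Forward direction. Suppose m ≡ 19 (mod 20). Write m = 20j + 19. Then (20j + 19)³ = 8000j³ + 22800j² + 21660j + 6859 = 20(400j³ + 1140j² + 1083j + 342) + 19, so m³ ≡ 19 (mod 20).

Equivalent; both directions hold.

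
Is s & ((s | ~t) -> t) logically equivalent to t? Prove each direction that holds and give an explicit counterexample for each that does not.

[⇒] Assume the antecedent. If t is true, t reduces to true regardless of the other variables. If t is false, the antecedent cannot hold. Either way t holds.

[⇐] This fails. Under t = T, s = F, the left side is false but the right side is true.

(⇒) holds; (⇐) fails.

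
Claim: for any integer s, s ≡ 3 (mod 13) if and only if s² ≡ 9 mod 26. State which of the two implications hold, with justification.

Neither implication holds.

(⟹) This fails: take s = 16. Then 16 ≡ 3 (mod 13), but 16² = 256 ≡ 22 (mod 26), not 9.

(⟸) This fails: take s = 23. Then 23² = 529 ≡ 9 (mod 26), yet 23 ≡ 10 (mod 13), not 3.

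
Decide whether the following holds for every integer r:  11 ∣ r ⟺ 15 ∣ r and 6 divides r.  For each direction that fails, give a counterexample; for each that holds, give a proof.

Both directions fail.

(⟹) This fails: take r = 11. Certainly 11 ∣ 11, but 15 ∤ 11.

(⟸) This fails: take r = 30. Both 15 ∣ 30 and 6 ∣ 30, yet 30 is not a multiple of 11 (since 30 = 2·11 + 8), so 11 ∤ 30.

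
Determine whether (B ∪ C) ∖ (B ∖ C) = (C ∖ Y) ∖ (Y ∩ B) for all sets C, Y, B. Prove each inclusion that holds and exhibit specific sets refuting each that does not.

Forward inclusion. This inclusion fails. Take C = {1}, Y = {1}, B = ∅; then 1 ∈ (B ∪ C) ∖ (B ∖ C) but 1 ∉ (C ∖ Y) ∖ (Y ∩ B).

Reverse inclusion. Let x ∈ (C ∖ Y) ∖ (Y ∩ B). Then either x ∈ C and x ∉ Y, B; or x ∈ C ∩ B and x ∉ Y. In each case x ∈ (B ∪ C) ∖ (B ∖ C), so (C ∖ Y) ∖ (Y ∩ B) ⊆ (B ∪ C) ∖ (B ∖ C).

(⊆) fails; (⊇) holds.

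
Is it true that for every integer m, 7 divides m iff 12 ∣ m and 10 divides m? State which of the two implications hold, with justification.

Neither direction holds.

(⇒) This fails: take m = 7. Certainly 7 ∣ 7, but 12 ∤ 7.

(⇐) This fails: take m = 60. Both 12 ∣ 60 and 10 ∣ 60, yet 60 is not a multiple of 7 (since 60 = 8·7 + 4), so 7 ∤ 60.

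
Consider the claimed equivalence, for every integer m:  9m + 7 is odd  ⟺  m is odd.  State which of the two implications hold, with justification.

Both directions fail.

(⇒) This fails: m = 2 gives 9m + 7 = 25, which is odd, but 2 is even, not odd.

(⇐) This also fails: m = 3 is odd, but 9m + 7 = 34 is even, not odd.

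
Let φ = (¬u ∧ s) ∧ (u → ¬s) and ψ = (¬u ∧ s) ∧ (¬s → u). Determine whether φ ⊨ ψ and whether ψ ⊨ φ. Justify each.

(⟹) Assume the antecedent. If s is true, the antecedent forces (s = T, u = F), and (¬u ∧ s) ∧ (¬s → u) holds there. If s is false, the antecedent cannot hold. Either way (¬u ∧ s) ∧ (¬s → u) holds.

(⟸) Assume the antecedent. If s is true, the antecedent forces (s = T, u = F), and (¬u ∧ s) ∧ (u → ¬s) holds there. If s is false, the antecedent cannot hold. Either way (¬u ∧ s) ∧ (u → ¬s) holds.

Both directions hold.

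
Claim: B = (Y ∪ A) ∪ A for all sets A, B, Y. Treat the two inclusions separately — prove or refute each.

Neither inclusion holds.

Forward inclusion. This inclusion fails. Take A = ∅, B = {1}, Y = ∅; then 1 ∈ B but 1 ∉ (Y ∪ A) ∪ A.

Reverse inclusion. This inclusion fails. Take A = {1}, B = ∅, Y = ∅; then 1 ∈ (Y ∪ A) ∪ A but 1 ∉ B.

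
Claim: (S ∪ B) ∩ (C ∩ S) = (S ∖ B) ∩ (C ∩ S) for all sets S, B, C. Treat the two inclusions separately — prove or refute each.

(⊆) fails; (⊇) holds.

(⟹) This inclusion fails. Take S = {1}, B = {1}, C = {1}; then 1 ∈ (S ∪ B) ∩ (C ∩ S) but 1 ∉ (S ∖ B) ∩ (C ∩ S).

(⟸) Let x ∈ (S ∖ B) ∩ (C ∩ S). Then x ∈ S ∩ C and x ∉ B, from which x ∈ (S ∪ B) ∩ (C ∩ S).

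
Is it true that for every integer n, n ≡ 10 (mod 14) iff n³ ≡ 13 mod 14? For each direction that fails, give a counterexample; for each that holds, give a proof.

(⇒) fails and (⇐) fails.

(→) This fails: take n = 10. Then 10 ≡ 10 (mod 14), but 10³ = 1000 ≡ 6 (mod 14), not 13.

(←) This fails: take n = 3. Then 3³ = 27 ≡ 13 (mod 14), yet 3 ≡ 3 (mod 14), not 10.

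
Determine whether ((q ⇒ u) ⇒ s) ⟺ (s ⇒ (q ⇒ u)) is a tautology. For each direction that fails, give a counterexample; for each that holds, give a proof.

(⟹) This fails. Under s = T, q = T, u = F, the left side is true but the right side is false.

(⟸) This fails. Under s = F, q = F, u = F, the left side is false but the right side is true.

Neither implication holds.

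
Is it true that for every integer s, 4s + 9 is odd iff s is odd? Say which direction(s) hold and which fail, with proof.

Only the reverse direction holds.

(⟸) Suppose s is odd. Since 4 is even, 4s is even for every s, so 4s + 9 has the same parity as 9, which is odd. Hence 4s + 9 is odd.

(⟹) This fails: take s = 2. Then 4s + 9 = 17, which is odd, yet s = 2 is even, not odd.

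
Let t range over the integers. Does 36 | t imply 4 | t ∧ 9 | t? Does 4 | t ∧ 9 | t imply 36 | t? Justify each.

Equivalent; both directions hold.

[⇐] Suppose 4 ∣ t and 9 ∣ t. Any common multiple of 4 and 9 is a multiple of their lcm; here gcd(4, 9) = 1, so lcm(4, 9) = 4·9 = 36, so 36 ∣ t.

[⇒] If 36 ∣ t, write t = 36q. Since 36 = 9·4, t = 4·(9q), so 4 ∣ t; and since 36 = 4·9, t = 9·(4q), so 9 ∣ t.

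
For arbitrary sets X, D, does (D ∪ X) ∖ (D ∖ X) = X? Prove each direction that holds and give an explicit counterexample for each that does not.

(⟹) Let x ∈ (D ∪ X) ∖ (D ∖ X). Then either x ∈ X and x ∉ D; or x ∈ X ∩ D. In each case x ∈ X, so (D ∪ X) ∖ (D ∖ X) ⊆ X.

(⟸) Let x ∈ X. Then either x ∈ X and x ∉ D; or x ∈ X ∩ D. In each case x ∈ (D ∪ X) ∖ (D ∖ X), so X ⊆ (D ∪ X) ∖ (D ∖ X).

The two sets are equal.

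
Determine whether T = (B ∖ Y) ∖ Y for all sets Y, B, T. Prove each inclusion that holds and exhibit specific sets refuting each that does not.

Neither inclusion holds.

(⊆) This inclusion fails. Take Y = ∅, B = ∅, T = {1}; then 1 ∈ T but 1 ∉ (B ∖ Y) ∖ Y.

(⊇) This inclusion fails. Take Y = ∅, B = {1}, T = ∅; then 1 ∈ (B ∖ Y) ∖ Y but 1 ∉ T.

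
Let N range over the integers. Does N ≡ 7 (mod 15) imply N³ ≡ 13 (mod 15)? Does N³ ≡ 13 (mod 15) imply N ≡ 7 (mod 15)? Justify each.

Both directions hold.

(⟹) Suppose N ≡ 7 (mod 15). Write N = 15j + 7. Then (15j + 7)³ = 3375j³ + 4725j² + 2205j + 343 = 15(225j³ + 315j² + 147j + 22) + 13, so N³ ≡ 13 (mod 15).

(⟸) Conversely, suppose N³ ≡ 13 (mod 15). The only residue r in {0, …, 14} with r³ ≡ 13 (mod 15) is r = 7, so N ≡ 7 (mod 15).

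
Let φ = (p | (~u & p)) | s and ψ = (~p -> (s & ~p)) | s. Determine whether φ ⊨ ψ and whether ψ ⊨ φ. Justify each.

Equivalent; both directions hold.

(→) Assume the antecedent. If s is true, (~p -> (s & ~p)) | s reduces to true regardless of the other variables. If s is false, the antecedent forces (s = F, p = T, u = F) or (s = F, p = T, u = T), and (~p -> (s & ~p)) | s holds there. Either way (~p -> (s & ~p)) | s holds.

(←) Assume the antecedent. If s is true, (p | (~u & p)) | s reduces to true regardless of the other variables. If s is false, the antecedent forces (s = F, p = T, u = F) or (s = F, p = T, u = T), and (p | (~u & p)) | s holds there. Either way (p | (~u & p)) | s holds.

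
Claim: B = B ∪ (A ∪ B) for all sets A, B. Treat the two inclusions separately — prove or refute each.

(⊆) Let x ∈ B. Then either x ∈ B and x ∉ A; or x ∈ A ∩ B. In each case x ∈ B ∪ (A ∪ B), so B ⊆ B ∪ (A ∪ B).

(⊇) This inclusion fails. Take A = {1}, B = ∅; then 1 ∈ B ∪ (A ∪ B) but 1 ∉ B.

The sets are not equal: only the forward inclusion holds.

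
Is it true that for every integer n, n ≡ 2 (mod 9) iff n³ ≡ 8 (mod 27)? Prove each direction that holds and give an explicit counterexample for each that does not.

Forward direction. Suppose n ≡ 2 (mod 9). Working modulo 27, n ∈ {2, 11, 20}; for each such r, r³ ≡ 8 (mod 27).

Converse. The residues r modulo 27 with r³ ≡ 8 (mod 27) are exactly {2, 11, 20}, and each is ≡ 2 (mod 9).

Both directions hold; the statement is true.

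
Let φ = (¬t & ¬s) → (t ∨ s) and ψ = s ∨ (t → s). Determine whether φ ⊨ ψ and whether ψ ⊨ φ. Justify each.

[⇒] This fails. Under s = F, t = T, the left side is true but the right side is false.

[⇐] This fails. Under s = F, t = F, the left side is false but the right side is true.

(⇒) fails and (⇐) fails.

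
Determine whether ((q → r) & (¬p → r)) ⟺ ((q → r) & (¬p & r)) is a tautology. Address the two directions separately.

(⇒) This fails. Under r = F, q = F, p = T, the left side is true but the right side is false.

(⇐) Assume the antecedent. If r is true, (q → r) & (¬p → r) reduces to true regardless of the other variables. If r is false, the antecedent cannot hold. Either way (q → r) & (¬p → r) holds.

The forward direction fails; the converse holds.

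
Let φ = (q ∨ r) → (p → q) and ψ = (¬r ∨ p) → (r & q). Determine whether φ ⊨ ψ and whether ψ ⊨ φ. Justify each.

(→) This fails. Under q = F, p = F, r = F, the left side is true but the right side is false.

(←) Assume the antecedent. If q is true, (q ∨ r) → (p → q) reduces to true regardless of the other variables. If q is false, the antecedent forces (q = F, p = F, r = T), and (q ∨ r) → (p → q) holds there. Either way (q ∨ r) → (p → q) holds.

Only the reverse direction holds.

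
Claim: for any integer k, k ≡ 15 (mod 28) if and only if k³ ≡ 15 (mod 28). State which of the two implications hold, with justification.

[⇒] Suppose k ≡ 15 (mod 28). Write k = 28j + 15. Then (28j + 15)³ = 21952j³ + 35280j² + 18900j + 3375 = 28(784j³ + 1260j² + 675j + 120) + 15, so k³ ≡ 15 (mod 28).

[⇐] This fails: take k = 11. Then 11³ = 1331 ≡ 15 (mod 28), yet 11 ≡ 11 (mod 28), not 15.

The forward direction holds; the converse fails.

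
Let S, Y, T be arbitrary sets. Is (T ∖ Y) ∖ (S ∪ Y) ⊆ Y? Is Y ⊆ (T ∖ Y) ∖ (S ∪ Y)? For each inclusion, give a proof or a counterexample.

(⊆) fails and (⊇) fails.

(⊆) This inclusion fails. Take S = ∅, Y = ∅, T = {1}; then 1 ∈ (T ∖ Y) ∖ (S ∪ Y) but 1 ∉ Y.

(⊇) This inclusion fails. Take S = ∅, Y = {1}, T = ∅; then 1 ∈ Y but 1 ∉ (T ∖ Y) ∖ (S ∪ Y).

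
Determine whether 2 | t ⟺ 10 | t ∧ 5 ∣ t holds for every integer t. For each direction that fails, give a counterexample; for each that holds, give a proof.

Forward direction. This fails: take t = 2. Certainly 2 ∣ 2, but 10 ∤ 2.

Converse. Suppose 10 ∣ t and 5 ∣ t. Any common multiple of 10 and 5 is a multiple of their lcm; here lcm(10, 5) = 10·5/gcd(10, 5) = 50/5 = 10, so 10 ∣ t. Since 2 ∣ 10, it follows that 2 ∣ t.

Not equivalent: only (⇐) holds.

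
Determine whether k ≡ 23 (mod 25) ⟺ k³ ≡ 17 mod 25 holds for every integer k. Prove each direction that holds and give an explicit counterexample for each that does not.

(⇐) Suppose k³ ≡ 17 (mod 25). The only residue r in {0, …, 24} with r³ ≡ 17 (mod 25) is r = 23, so k ≡ 23 (mod 25).

(⇒) Suppose k ≡ 23 (mod 25). Write k = 25j + 23. Then (25j + 23)³ = 15625j³ + 43125j² + 39675j + 12167 = 25(625j³ + 1725j² + 1587j + 486) + 17, so k³ ≡ 17 (mod 25).

Both directions hold.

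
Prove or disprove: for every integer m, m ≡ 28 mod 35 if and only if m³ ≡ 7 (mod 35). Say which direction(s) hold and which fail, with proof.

Forward direction. Suppose m ≡ 28 mod 35. Write m = 35j + 28. Then (35j + 28)³ = 42875j³ + 102900j² + 82320j + 21952 = 35(1225j³ + 2940j² + 2352j + 627) + 7, so m³ ≡ 7 (mod 35).

Converse. Suppose m³ ≡ 7 (mod 35). The only residue r in {0, …, 34} with r³ ≡ 7 (mod 35) is r = 28, so m ≡ 28 (mod 35).

Both directions hold; the statement is true.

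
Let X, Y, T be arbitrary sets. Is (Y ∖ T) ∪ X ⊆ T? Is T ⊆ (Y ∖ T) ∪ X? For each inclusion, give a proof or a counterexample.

(⊆) This inclusion fails. Take X = {1}, Y = ∅, T = ∅; then 1 ∈ (Y ∖ T) ∪ X but 1 ∉ T.

(⊇) This inclusion fails. Take X = ∅, Y = ∅, T = {1}; then 1 ∈ T but 1 ∉ (Y ∖ T) ∪ X.

Neither inclusion holds.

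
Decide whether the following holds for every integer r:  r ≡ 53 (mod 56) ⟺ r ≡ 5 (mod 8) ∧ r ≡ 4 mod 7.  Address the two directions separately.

Converse. If r ≡ 5 (mod 8) and r ≡ 4 (mod 7), then by the Chinese remainder theorem r ≡ 53 (mod 56). This is exactly r ≡ 53 (mod 56).

Forward direction. Suppose r ≡ 53 (mod 56); write r = 56j + 53. Since 8 ∣ 56, reducing mod 8 gives r ≡ 53 ≡ 5 (mod 8); since 7 ∣ 56, reducing mod 7 gives r ≡ 53 ≡ 4 (mod 7).

Both directions hold.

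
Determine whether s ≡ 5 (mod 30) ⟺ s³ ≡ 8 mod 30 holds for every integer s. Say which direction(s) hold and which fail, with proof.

[⇒] This fails: take s = 5. Then 5 ≡ 5 (mod 30), but 5³ = 125 ≡ 5 (mod 30), not 8.

[⇐] This fails: take s = 2. Then 2³ = 8 ≡ 8 (mod 30), yet 2 ≡ 2 (mod 30), not 5.

Neither direction holds.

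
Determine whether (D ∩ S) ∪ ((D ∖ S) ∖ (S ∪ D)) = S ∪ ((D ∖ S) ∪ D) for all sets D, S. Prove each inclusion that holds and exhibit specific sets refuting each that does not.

(⊆) Let x ∈ (D ∩ S) ∪ ((D ∖ S) ∖ (S ∪ D)). Then x ∈ D ∩ S, from which x ∈ S ∪ ((D ∖ S) ∪ D).

(⊇) This inclusion fails. Take D = {1}, S = ∅; then 1 ∈ S ∪ ((D ∖ S) ∪ D) but 1 ∉ (D ∩ S) ∪ ((D ∖ S) ∖ (S ∪ D)).

Only the forward inclusion holds.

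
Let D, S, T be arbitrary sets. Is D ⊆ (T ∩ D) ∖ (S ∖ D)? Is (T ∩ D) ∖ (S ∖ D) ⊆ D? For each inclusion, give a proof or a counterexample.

(⊆) fails; (⊇) holds.

(⟹) This inclusion fails. Take D = {1}, S = ∅, T = ∅; then 1 ∈ D but 1 ∉ (T ∩ D) ∖ (S ∖ D).

(⟸) Let x ∈ (T ∩ D) ∖ (S ∖ D). Then either x ∈ D ∩ T and x ∉ S; or x ∈ D ∩ S ∩ T. In each case x ∈ D, so (T ∩ D) ∖ (S ∖ D) ⊆ D.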